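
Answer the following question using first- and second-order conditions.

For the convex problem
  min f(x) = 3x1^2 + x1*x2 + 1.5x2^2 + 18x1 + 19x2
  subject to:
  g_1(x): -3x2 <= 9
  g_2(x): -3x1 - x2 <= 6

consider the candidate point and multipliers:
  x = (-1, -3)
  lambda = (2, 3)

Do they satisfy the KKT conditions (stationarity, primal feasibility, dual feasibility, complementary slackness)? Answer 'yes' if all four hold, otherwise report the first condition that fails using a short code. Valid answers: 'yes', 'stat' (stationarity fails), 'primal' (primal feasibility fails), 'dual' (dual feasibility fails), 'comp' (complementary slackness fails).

Gradient of f: grad f(x) = Q x + c = (9, 9)
Constraint values g_i(x) = a_i^T x - b_i:
  g_1((-1, -3)) = 0
  g_2((-1, -3)) = 0
Stationarity residual: grad f(x) + sum_i lambda_i a_i = (0, 0)
  -> stationarity OK
Primal feasibility (all g_i <= 0): OK
Dual feasibility (all lambda_i >= 0): OK
Complementary slackness (lambda_i * g_i(x) = 0 for all i): OK

Verdict: yes, KKT holds.

yes


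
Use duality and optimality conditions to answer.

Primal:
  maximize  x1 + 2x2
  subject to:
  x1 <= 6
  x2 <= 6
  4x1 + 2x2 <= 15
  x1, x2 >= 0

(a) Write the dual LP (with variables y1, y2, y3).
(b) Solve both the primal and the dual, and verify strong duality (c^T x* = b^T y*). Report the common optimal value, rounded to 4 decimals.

The standard primal-dual pair for 'max c^T x s.t. A x <= b, x >= 0' is:
  Dual:  min b^T y  s.t.  A^T y >= c,  y >= 0.

So the dual LP is:
  minimize  6y1 + 6y2 + 15y3
  subject to:
    y1 + 4y3 >= 1
    y2 + 2y3 >= 2
    y1, y2, y3 >= 0

Solving the primal: x* = (0.75, 6).
  primal value c^T x* = 12.75.
Solving the dual: y* = (0, 1.5, 0.25).
  dual value b^T y* = 12.75.
Strong duality: c^T x* = b^T y*. Confirmed.

12.75


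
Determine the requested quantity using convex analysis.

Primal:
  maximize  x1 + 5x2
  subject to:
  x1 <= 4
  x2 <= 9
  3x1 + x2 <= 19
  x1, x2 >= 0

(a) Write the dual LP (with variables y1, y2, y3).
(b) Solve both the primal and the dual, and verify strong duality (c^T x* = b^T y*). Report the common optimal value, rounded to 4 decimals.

The standard primal-dual pair for 'max c^T x s.t. A x <= b, x >= 0' is:
  Dual:  min b^T y  s.t.  A^T y >= c,  y >= 0.

So the dual LP is:
  minimize  4y1 + 9y2 + 19y3
  subject to:
    y1 + 3y3 >= 1
    y2 + y3 >= 5
    y1, y2, y3 >= 0

Solving the primal: x* = (3.3333, 9).
  primal value c^T x* = 48.3333.
Solving the dual: y* = (0, 4.6667, 0.3333).
  dual value b^T y* = 48.3333.
Strong duality: c^T x* = b^T y*. Confirmed.

48.3333


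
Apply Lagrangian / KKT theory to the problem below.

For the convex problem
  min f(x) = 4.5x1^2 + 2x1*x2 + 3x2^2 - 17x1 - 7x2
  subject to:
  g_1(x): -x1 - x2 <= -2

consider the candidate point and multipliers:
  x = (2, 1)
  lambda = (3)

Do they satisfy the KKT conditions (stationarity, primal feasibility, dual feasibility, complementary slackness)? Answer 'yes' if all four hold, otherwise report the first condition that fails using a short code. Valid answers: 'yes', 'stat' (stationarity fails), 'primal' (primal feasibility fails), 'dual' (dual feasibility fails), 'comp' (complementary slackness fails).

Gradient of f: grad f(x) = Q x + c = (3, 3)
Constraint values g_i(x) = a_i^T x - b_i:
  g_1((2, 1)) = -1
Stationarity residual: grad f(x) + sum_i lambda_i a_i = (0, 0)
  -> stationarity OK
Primal feasibility (all g_i <= 0): OK
Dual feasibility (all lambda_i >= 0): OK
Complementary slackness (lambda_i * g_i(x) = 0 for all i): FAILS

Verdict: the first failing condition is complementary_slackness -> comp.

comp


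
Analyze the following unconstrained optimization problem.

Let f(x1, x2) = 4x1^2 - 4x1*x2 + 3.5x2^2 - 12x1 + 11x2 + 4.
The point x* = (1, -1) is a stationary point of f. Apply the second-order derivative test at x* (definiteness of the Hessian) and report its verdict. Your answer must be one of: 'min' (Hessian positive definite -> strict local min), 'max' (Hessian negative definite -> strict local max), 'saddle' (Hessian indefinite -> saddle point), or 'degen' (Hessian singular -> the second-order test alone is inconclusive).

Compute the Hessian H = grad^2 f:
  H = [[8, -4], [-4, 7]]
Verify stationarity: grad f(x*) = H x* + g = (0, 0).
Eigenvalues of H: 3.4689, 11.5311.
Both eigenvalues > 0, so H is positive definite -> x* is a strict local min.

min


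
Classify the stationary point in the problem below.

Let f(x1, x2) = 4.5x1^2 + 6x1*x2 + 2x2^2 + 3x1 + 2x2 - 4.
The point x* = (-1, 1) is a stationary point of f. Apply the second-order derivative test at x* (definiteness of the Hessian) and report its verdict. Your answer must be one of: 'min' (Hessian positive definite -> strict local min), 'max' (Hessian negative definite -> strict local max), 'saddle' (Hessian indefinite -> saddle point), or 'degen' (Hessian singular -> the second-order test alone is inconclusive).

Compute the Hessian H = grad^2 f:
  H = [[9, 6], [6, 4]]
Verify stationarity: grad f(x*) = H x* + g = (0, 0).
Eigenvalues of H: 0, 13.
H has a zero eigenvalue (singular; positive semidefinite but not definite), so H is neither positive definite, negative definite, nor indefinite. The second-order test alone is inconclusive -> degen.
(Indeed, f is constant along the null direction of H through x*, so x* is not a strict local extremum.)

degen


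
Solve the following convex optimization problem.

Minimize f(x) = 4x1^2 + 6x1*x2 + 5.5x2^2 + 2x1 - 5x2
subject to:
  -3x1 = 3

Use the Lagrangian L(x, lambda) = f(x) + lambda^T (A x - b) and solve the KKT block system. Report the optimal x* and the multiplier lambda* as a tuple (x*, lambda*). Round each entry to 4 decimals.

Form the Lagrangian:
  L(x, lambda) = (1/2) x^T Q x + c^T x + lambda^T (A x - b)
Stationarity (grad_x L = 0): Q x + c + A^T lambda = 0.
Primal feasibility: A x = b.

This gives the KKT block system:
  [ Q   A^T ] [ x     ]   [-c ]
  [ A    0  ] [ lambda ] = [ b ]

Solving the linear system:
  x*      = (-1, 1)
  lambda* = (0)
  f(x*)   = -3.5

x* = (-1, 1), lambda* = (0)


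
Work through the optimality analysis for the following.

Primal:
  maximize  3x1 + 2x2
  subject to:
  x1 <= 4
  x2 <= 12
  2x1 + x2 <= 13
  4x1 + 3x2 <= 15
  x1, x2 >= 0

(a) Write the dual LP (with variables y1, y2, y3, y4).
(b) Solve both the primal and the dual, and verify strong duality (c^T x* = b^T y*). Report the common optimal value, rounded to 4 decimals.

The standard primal-dual pair for 'max c^T x s.t. A x <= b, x >= 0' is:
  Dual:  min b^T y  s.t.  A^T y >= c,  y >= 0.

So the dual LP is:
  minimize  4y1 + 12y2 + 13y3 + 15y4
  subject to:
    y1 + 2y3 + 4y4 >= 3
    y2 + y3 + 3y4 >= 2
    y1, y2, y3, y4 >= 0

Solving the primal: x* = (3.75, 0).
  primal value c^T x* = 11.25.
Solving the dual: y* = (0, 0, 0, 0.75).
  dual value b^T y* = 11.25.
Strong duality: c^T x* = b^T y*. Confirmed.

11.25


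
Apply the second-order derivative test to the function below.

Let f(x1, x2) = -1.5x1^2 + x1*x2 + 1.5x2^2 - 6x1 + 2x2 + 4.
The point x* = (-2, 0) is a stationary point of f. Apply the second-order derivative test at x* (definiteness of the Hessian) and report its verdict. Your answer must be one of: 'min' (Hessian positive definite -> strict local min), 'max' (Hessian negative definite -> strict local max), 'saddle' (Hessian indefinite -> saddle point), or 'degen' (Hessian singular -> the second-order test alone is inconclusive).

Compute the Hessian H = grad^2 f:
  H = [[-3, 1], [1, 3]]
Verify stationarity: grad f(x*) = H x* + g = (0, 0).
Eigenvalues of H: -3.1623, 3.1623.
Eigenvalues have mixed signs, so H is indefinite -> x* is a saddle point.

saddle


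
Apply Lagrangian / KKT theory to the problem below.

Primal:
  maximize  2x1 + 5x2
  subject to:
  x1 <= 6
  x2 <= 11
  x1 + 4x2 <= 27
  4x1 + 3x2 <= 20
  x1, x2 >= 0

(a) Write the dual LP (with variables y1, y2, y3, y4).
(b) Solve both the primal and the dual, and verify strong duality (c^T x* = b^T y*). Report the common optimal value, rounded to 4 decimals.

The standard primal-dual pair for 'max c^T x s.t. A x <= b, x >= 0' is:
  Dual:  min b^T y  s.t.  A^T y >= c,  y >= 0.

So the dual LP is:
  minimize  6y1 + 11y2 + 27y3 + 20y4
  subject to:
    y1 + y3 + 4y4 >= 2
    y2 + 4y3 + 3y4 >= 5
    y1, y2, y3, y4 >= 0

Solving the primal: x* = (0, 6.6667).
  primal value c^T x* = 33.3333.
Solving the dual: y* = (0, 0, 0, 1.6667).
  dual value b^T y* = 33.3333.
Strong duality: c^T x* = b^T y*. Confirmed.

33.3333


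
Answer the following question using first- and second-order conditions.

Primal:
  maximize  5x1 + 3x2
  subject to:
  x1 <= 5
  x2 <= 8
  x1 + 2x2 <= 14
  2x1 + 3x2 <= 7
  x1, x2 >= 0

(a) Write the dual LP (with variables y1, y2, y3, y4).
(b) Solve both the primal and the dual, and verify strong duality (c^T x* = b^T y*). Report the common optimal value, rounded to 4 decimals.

The standard primal-dual pair for 'max c^T x s.t. A x <= b, x >= 0' is:
  Dual:  min b^T y  s.t.  A^T y >= c,  y >= 0.

So the dual LP is:
  minimize  5y1 + 8y2 + 14y3 + 7y4
  subject to:
    y1 + y3 + 2y4 >= 5
    y2 + 2y3 + 3y4 >= 3
    y1, y2, y3, y4 >= 0

Solving the primal: x* = (3.5, 0).
  primal value c^T x* = 17.5.
Solving the dual: y* = (0, 0, 0, 2.5).
  dual value b^T y* = 17.5.
Strong duality: c^T x* = b^T y*. Confirmed.

17.5


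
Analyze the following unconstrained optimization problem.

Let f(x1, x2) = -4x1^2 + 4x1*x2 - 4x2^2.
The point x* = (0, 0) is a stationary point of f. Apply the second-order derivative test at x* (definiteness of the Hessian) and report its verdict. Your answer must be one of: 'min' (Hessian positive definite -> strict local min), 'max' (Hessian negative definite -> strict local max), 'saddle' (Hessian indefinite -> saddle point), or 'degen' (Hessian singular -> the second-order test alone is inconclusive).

Compute the Hessian H = grad^2 f:
  H = [[-8, 4], [4, -8]]
Verify stationarity: grad f(x*) = H x* + g = (0, 0).
Eigenvalues of H: -12, -4.
Both eigenvalues < 0, so H is negative definite -> x* is a strict local max.

max


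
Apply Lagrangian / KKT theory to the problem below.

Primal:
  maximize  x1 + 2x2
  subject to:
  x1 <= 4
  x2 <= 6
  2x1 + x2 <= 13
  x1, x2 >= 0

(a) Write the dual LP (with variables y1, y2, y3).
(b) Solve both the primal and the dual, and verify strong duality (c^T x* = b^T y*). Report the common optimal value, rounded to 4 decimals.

The standard primal-dual pair for 'max c^T x s.t. A x <= b, x >= 0' is:
  Dual:  min b^T y  s.t.  A^T y >= c,  y >= 0.

So the dual LP is:
  minimize  4y1 + 6y2 + 13y3
  subject to:
    y1 + 2y3 >= 1
    y2 + y3 >= 2
    y1, y2, y3 >= 0

Solving the primal: x* = (3.5, 6).
  primal value c^T x* = 15.5.
Solving the dual: y* = (0, 1.5, 0.5).
  dual value b^T y* = 15.5.
Strong duality: c^T x* = b^T y*. Confirmed.

15.5


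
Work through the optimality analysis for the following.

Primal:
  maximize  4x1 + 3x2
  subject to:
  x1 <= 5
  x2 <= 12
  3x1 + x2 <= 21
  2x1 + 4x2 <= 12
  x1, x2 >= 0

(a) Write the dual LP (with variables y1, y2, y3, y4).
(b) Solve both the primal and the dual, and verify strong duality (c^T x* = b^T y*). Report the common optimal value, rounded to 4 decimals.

The standard primal-dual pair for 'max c^T x s.t. A x <= b, x >= 0' is:
  Dual:  min b^T y  s.t.  A^T y >= c,  y >= 0.

So the dual LP is:
  minimize  5y1 + 12y2 + 21y3 + 12y4
  subject to:
    y1 + 3y3 + 2y4 >= 4
    y2 + y3 + 4y4 >= 3
    y1, y2, y3, y4 >= 0

Solving the primal: x* = (5, 0.5).
  primal value c^T x* = 21.5.
Solving the dual: y* = (2.5, 0, 0, 0.75).
  dual value b^T y* = 21.5.
Strong duality: c^T x* = b^T y*. Confirmed.

21.5


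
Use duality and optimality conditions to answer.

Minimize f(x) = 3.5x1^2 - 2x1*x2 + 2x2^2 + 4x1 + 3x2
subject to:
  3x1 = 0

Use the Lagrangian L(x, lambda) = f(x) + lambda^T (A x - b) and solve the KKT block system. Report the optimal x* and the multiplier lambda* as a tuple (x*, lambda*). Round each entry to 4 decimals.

Form the Lagrangian:
  L(x, lambda) = (1/2) x^T Q x + c^T x + lambda^T (A x - b)
Stationarity (grad_x L = 0): Q x + c + A^T lambda = 0.
Primal feasibility: A x = b.

This gives the KKT block system:
  [ Q   A^T ] [ x     ]   [-c ]
  [ A    0  ] [ lambda ] = [ b ]

Solving the linear system:
  x*      = (0, -0.75)
  lambda* = (-1.8333)
  f(x*)   = -1.125

x* = (0, -0.75), lambda* = (-1.8333)


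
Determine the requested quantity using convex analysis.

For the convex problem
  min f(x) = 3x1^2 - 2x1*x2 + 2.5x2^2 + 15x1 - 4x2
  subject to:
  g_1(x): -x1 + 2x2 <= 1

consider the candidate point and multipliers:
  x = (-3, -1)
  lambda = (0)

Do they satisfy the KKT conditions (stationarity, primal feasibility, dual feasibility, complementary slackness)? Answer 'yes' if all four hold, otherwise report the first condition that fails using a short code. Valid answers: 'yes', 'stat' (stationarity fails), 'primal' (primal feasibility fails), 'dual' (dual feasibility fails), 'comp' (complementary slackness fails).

Gradient of f: grad f(x) = Q x + c = (-1, -3)
Constraint values g_i(x) = a_i^T x - b_i:
  g_1((-3, -1)) = 0
Stationarity residual: grad f(x) + sum_i lambda_i a_i = (-1, -3)
  -> stationarity FAILS
Primal feasibility (all g_i <= 0): OK
Dual feasibility (all lambda_i >= 0): OK
Complementary slackness (lambda_i * g_i(x) = 0 for all i): OK

Verdict: the first failing condition is stationarity -> stat.

stat


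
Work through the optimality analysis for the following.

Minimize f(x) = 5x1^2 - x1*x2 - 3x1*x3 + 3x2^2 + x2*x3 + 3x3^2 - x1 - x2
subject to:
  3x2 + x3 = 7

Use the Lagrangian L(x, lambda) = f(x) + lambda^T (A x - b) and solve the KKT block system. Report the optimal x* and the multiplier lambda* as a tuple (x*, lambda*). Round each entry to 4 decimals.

Form the Lagrangian:
  L(x, lambda) = (1/2) x^T Q x + c^T x + lambda^T (A x - b)
Stationarity (grad_x L = 0): Q x + c + A^T lambda = 0.
Primal feasibility: A x = b.

This gives the KKT block system:
  [ Q   A^T ] [ x     ]   [-c ]
  [ A    0  ] [ lambda ] = [ b ]

Solving the linear system:
  x*      = (0.479, 2.1513, 0.5462)
  lambda* = (-3.9916)
  f(x*)   = 12.6555

x* = (0.479, 2.1513, 0.5462), lambda* = (-3.9916)


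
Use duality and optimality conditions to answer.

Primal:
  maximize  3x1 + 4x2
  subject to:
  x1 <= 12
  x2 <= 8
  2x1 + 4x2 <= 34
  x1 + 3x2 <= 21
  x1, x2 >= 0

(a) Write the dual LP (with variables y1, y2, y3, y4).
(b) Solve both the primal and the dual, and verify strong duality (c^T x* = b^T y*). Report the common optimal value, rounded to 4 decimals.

The standard primal-dual pair for 'max c^T x s.t. A x <= b, x >= 0' is:
  Dual:  min b^T y  s.t.  A^T y >= c,  y >= 0.

So the dual LP is:
  minimize  12y1 + 8y2 + 34y3 + 21y4
  subject to:
    y1 + 2y3 + y4 >= 3
    y2 + 4y3 + 3y4 >= 4
    y1, y2, y3, y4 >= 0

Solving the primal: x* = (12, 2.5).
  primal value c^T x* = 46.
Solving the dual: y* = (1, 0, 1, 0).
  dual value b^T y* = 46.
Strong duality: c^T x* = b^T y*. Confirmed.

46


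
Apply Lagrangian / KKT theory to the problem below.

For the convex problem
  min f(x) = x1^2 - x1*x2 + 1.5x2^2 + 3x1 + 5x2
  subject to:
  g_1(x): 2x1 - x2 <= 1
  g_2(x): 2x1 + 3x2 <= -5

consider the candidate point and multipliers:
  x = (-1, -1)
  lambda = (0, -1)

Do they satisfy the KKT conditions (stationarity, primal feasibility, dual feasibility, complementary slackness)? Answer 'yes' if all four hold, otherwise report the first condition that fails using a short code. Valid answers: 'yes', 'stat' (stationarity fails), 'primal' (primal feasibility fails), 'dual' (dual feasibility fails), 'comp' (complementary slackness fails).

Gradient of f: grad f(x) = Q x + c = (2, 3)
Constraint values g_i(x) = a_i^T x - b_i:
  g_1((-1, -1)) = -2
  g_2((-1, -1)) = 0
Stationarity residual: grad f(x) + sum_i lambda_i a_i = (0, 0)
  -> stationarity OK
Primal feasibility (all g_i <= 0): OK
Dual feasibility (all lambda_i >= 0): FAILS
Complementary slackness (lambda_i * g_i(x) = 0 for all i): OK

Verdict: the first failing condition is dual_feasibility -> dual.

dual


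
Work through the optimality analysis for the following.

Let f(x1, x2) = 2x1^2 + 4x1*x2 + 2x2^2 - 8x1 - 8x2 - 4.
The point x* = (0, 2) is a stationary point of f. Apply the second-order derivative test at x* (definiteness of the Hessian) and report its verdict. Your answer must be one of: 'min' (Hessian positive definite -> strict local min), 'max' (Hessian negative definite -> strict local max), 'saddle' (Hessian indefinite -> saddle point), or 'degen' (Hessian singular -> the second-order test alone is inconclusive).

Compute the Hessian H = grad^2 f:
  H = [[4, 4], [4, 4]]
Verify stationarity: grad f(x*) = H x* + g = (0, 0).
Eigenvalues of H: 0, 8.
H has a zero eigenvalue (singular; positive semidefinite but not definite), so H is neither positive definite, negative definite, nor indefinite. The second-order test alone is inconclusive -> degen.
(Indeed, f is constant along the null direction of H through x*, so x* is not a strict local extremum.)

degen


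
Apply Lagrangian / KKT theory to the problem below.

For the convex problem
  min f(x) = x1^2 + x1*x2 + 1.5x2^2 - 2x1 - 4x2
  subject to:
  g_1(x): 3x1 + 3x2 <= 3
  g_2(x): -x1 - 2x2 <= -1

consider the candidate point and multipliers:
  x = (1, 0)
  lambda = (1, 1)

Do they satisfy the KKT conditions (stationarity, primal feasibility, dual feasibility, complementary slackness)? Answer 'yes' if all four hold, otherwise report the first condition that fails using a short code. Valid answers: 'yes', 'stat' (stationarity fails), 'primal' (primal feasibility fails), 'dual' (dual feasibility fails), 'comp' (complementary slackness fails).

Gradient of f: grad f(x) = Q x + c = (0, -3)
Constraint values g_i(x) = a_i^T x - b_i:
  g_1((1, 0)) = 0
  g_2((1, 0)) = 0
Stationarity residual: grad f(x) + sum_i lambda_i a_i = (2, -2)
  -> stationarity FAILS
Primal feasibility (all g_i <= 0): OK
Dual feasibility (all lambda_i >= 0): OK
Complementary slackness (lambda_i * g_i(x) = 0 for all i): OK

Verdict: the first failing condition is stationarity -> stat.

stat


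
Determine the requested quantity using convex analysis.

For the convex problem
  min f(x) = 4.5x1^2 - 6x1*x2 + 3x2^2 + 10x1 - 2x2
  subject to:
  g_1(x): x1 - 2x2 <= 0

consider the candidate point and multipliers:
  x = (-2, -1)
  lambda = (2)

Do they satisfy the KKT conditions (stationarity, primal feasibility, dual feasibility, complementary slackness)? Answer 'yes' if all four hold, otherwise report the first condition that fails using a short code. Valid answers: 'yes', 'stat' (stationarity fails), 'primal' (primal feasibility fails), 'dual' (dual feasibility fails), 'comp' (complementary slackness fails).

Gradient of f: grad f(x) = Q x + c = (-2, 4)
Constraint values g_i(x) = a_i^T x - b_i:
  g_1((-2, -1)) = 0
Stationarity residual: grad f(x) + sum_i lambda_i a_i = (0, 0)
  -> stationarity OK
Primal feasibility (all g_i <= 0): OK
Dual feasibility (all lambda_i >= 0): OK
Complementary slackness (lambda_i * g_i(x) = 0 for all i): OK

Verdict: yes, KKT holds.

yes


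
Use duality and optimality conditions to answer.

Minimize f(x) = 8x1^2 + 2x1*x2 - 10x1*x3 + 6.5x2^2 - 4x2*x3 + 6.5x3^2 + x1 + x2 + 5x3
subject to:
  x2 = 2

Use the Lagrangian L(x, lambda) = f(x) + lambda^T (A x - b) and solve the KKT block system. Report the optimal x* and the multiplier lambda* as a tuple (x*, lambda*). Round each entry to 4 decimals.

Form the Lagrangian:
  L(x, lambda) = (1/2) x^T Q x + c^T x + lambda^T (A x - b)
Stationarity (grad_x L = 0): Q x + c + A^T lambda = 0.
Primal feasibility: A x = b.

This gives the KKT block system:
  [ Q   A^T ] [ x     ]   [-c ]
  [ A    0  ] [ lambda ] = [ b ]

Solving the linear system:
  x*      = (-0.3241, 2, -0.0185)
  lambda* = (-26.4259)
  f(x*)   = 27.2176

x* = (-0.3241, 2, -0.0185), lambda* = (-26.4259)


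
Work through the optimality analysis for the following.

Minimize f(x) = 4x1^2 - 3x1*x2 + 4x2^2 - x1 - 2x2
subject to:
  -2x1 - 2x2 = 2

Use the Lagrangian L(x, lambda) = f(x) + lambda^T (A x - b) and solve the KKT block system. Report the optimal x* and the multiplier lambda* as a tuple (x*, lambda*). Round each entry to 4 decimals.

Form the Lagrangian:
  L(x, lambda) = (1/2) x^T Q x + c^T x + lambda^T (A x - b)
Stationarity (grad_x L = 0): Q x + c + A^T lambda = 0.
Primal feasibility: A x = b.

This gives the KKT block system:
  [ Q   A^T ] [ x     ]   [-c ]
  [ A    0  ] [ lambda ] = [ b ]

Solving the linear system:
  x*      = (-0.5455, -0.4545)
  lambda* = (-2)
  f(x*)   = 2.7273

x* = (-0.5455, -0.4545), lambda* = (-2)


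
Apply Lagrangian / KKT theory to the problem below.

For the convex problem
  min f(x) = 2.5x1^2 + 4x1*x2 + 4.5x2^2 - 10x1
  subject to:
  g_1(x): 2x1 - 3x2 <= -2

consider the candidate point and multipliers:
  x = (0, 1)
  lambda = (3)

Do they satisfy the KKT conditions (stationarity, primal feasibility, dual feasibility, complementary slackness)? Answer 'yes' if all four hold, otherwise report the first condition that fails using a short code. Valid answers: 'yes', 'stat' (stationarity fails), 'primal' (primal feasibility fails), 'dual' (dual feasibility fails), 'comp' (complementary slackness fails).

Gradient of f: grad f(x) = Q x + c = (-6, 9)
Constraint values g_i(x) = a_i^T x - b_i:
  g_1((0, 1)) = -1
Stationarity residual: grad f(x) + sum_i lambda_i a_i = (0, 0)
  -> stationarity OK
Primal feasibility (all g_i <= 0): OK
Dual feasibility (all lambda_i >= 0): OK
Complementary slackness (lambda_i * g_i(x) = 0 for all i): FAILS

Verdict: the first failing condition is complementary_slackness -> comp.

comp


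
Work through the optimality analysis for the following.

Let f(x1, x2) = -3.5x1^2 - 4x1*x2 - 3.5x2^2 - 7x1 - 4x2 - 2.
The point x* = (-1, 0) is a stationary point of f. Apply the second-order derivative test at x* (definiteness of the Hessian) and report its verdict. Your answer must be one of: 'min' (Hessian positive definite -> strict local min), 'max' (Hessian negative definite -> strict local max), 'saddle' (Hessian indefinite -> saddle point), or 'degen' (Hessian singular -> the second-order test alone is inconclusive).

Compute the Hessian H = grad^2 f:
  H = [[-7, -4], [-4, -7]]
Verify stationarity: grad f(x*) = H x* + g = (0, 0).
Eigenvalues of H: -11, -3.
Both eigenvalues < 0, so H is negative definite -> x* is a strict local max.

max


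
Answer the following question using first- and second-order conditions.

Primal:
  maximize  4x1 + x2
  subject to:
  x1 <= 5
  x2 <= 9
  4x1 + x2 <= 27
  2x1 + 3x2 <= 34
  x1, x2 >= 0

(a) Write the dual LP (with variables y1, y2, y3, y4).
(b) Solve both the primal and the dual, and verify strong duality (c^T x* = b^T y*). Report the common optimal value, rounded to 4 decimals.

The standard primal-dual pair for 'max c^T x s.t. A x <= b, x >= 0' is:
  Dual:  min b^T y  s.t.  A^T y >= c,  y >= 0.

So the dual LP is:
  minimize  5y1 + 9y2 + 27y3 + 34y4
  subject to:
    y1 + 4y3 + 2y4 >= 4
    y2 + y3 + 3y4 >= 1
    y1, y2, y3, y4 >= 0

Solving the primal: x* = (4.7, 8.2).
  primal value c^T x* = 27.
Solving the dual: y* = (0, 0, 1, 0).
  dual value b^T y* = 27.
Strong duality: c^T x* = b^T y*. Confirmed.

27


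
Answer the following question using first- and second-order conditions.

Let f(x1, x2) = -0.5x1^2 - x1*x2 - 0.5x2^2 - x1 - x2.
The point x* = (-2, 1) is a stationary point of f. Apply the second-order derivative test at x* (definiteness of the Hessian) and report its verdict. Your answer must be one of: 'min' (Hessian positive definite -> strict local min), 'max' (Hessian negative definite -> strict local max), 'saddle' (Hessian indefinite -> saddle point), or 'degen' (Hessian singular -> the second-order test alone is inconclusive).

Compute the Hessian H = grad^2 f:
  H = [[-1, -1], [-1, -1]]
Verify stationarity: grad f(x*) = H x* + g = (0, 0).
Eigenvalues of H: -2, 0.
H has a zero eigenvalue (singular; negative semidefinite but not definite), so H is neither positive definite, negative definite, nor indefinite. The second-order test alone is inconclusive -> degen.
(Indeed, f is constant along the null direction of H through x*, so x* is not a strict local extremum.)

degen


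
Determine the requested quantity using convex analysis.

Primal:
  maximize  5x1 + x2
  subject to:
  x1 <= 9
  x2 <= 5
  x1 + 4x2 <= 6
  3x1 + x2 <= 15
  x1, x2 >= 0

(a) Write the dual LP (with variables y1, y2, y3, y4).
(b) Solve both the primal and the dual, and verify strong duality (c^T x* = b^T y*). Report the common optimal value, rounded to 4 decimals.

The standard primal-dual pair for 'max c^T x s.t. A x <= b, x >= 0' is:
  Dual:  min b^T y  s.t.  A^T y >= c,  y >= 0.

So the dual LP is:
  minimize  9y1 + 5y2 + 6y3 + 15y4
  subject to:
    y1 + y3 + 3y4 >= 5
    y2 + 4y3 + y4 >= 1
    y1, y2, y3, y4 >= 0

Solving the primal: x* = (5, 0).
  primal value c^T x* = 25.
Solving the dual: y* = (0, 0, 0, 1.6667).
  dual value b^T y* = 25.
Strong duality: c^T x* = b^T y*. Confirmed.

25


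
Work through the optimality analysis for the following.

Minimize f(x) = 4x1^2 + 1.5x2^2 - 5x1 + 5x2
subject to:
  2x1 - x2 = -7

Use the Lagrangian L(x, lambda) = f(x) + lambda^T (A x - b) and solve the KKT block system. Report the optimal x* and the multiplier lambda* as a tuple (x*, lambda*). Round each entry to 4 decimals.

Form the Lagrangian:
  L(x, lambda) = (1/2) x^T Q x + c^T x + lambda^T (A x - b)
Stationarity (grad_x L = 0): Q x + c + A^T lambda = 0.
Primal feasibility: A x = b.

This gives the KKT block system:
  [ Q   A^T ] [ x     ]   [-c ]
  [ A    0  ] [ lambda ] = [ b ]

Solving the linear system:
  x*      = (-2.35, 2.3)
  lambda* = (11.9)
  f(x*)   = 53.275

x* = (-2.35, 2.3), lambda* = (11.9)


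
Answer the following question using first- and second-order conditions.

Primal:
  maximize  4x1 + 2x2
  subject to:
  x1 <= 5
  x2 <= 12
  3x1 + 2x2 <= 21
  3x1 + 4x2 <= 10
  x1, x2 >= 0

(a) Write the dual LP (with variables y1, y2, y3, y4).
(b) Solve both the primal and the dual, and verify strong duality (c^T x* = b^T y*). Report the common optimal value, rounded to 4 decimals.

The standard primal-dual pair for 'max c^T x s.t. A x <= b, x >= 0' is:
  Dual:  min b^T y  s.t.  A^T y >= c,  y >= 0.

So the dual LP is:
  minimize  5y1 + 12y2 + 21y3 + 10y4
  subject to:
    y1 + 3y3 + 3y4 >= 4
    y2 + 2y3 + 4y4 >= 2
    y1, y2, y3, y4 >= 0

Solving the primal: x* = (3.3333, 0).
  primal value c^T x* = 13.3333.
Solving the dual: y* = (0, 0, 0, 1.3333).
  dual value b^T y* = 13.3333.
Strong duality: c^T x* = b^T y*. Confirmed.

13.3333


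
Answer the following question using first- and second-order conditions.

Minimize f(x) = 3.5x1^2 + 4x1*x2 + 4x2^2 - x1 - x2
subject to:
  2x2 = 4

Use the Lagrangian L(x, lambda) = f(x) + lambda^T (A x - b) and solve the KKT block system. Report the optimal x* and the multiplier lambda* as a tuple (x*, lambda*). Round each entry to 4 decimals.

Form the Lagrangian:
  L(x, lambda) = (1/2) x^T Q x + c^T x + lambda^T (A x - b)
Stationarity (grad_x L = 0): Q x + c + A^T lambda = 0.
Primal feasibility: A x = b.

This gives the KKT block system:
  [ Q   A^T ] [ x     ]   [-c ]
  [ A    0  ] [ lambda ] = [ b ]

Solving the linear system:
  x*      = (-1, 2)
  lambda* = (-5.5)
  f(x*)   = 10.5

x* = (-1, 2), lambda* = (-5.5)


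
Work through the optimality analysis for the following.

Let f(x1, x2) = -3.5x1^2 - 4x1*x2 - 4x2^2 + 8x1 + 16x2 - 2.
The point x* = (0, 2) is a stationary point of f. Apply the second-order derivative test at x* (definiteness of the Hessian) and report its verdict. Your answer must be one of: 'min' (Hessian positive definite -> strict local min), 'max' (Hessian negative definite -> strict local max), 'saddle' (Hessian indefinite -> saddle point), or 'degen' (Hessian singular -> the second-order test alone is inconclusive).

Compute the Hessian H = grad^2 f:
  H = [[-7, -4], [-4, -8]]
Verify stationarity: grad f(x*) = H x* + g = (0, 0).
Eigenvalues of H: -11.5311, -3.4689.
Both eigenvalues < 0, so H is negative definite -> x* is a strict local max.

max


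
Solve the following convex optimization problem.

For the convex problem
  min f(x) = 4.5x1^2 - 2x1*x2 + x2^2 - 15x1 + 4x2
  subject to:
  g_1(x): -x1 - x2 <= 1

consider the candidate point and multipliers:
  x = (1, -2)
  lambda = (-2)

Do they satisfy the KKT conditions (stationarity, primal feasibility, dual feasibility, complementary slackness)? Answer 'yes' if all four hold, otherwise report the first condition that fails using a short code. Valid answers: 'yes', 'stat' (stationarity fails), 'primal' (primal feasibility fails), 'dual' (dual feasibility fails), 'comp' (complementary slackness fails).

Gradient of f: grad f(x) = Q x + c = (-2, -2)
Constraint values g_i(x) = a_i^T x - b_i:
  g_1((1, -2)) = 0
Stationarity residual: grad f(x) + sum_i lambda_i a_i = (0, 0)
  -> stationarity OK
Primal feasibility (all g_i <= 0): OK
Dual feasibility (all lambda_i >= 0): FAILS
Complementary slackness (lambda_i * g_i(x) = 0 for all i): OK

Verdict: the first failing condition is dual_feasibility -> dual.

dual


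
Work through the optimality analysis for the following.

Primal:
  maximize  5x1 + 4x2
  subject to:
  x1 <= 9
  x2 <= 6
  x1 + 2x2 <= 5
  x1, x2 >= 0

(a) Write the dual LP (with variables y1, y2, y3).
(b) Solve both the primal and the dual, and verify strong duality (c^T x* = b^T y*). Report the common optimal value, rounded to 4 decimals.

The standard primal-dual pair for 'max c^T x s.t. A x <= b, x >= 0' is:
  Dual:  min b^T y  s.t.  A^T y >= c,  y >= 0.

So the dual LP is:
  minimize  9y1 + 6y2 + 5y3
  subject to:
    y1 + y3 >= 5
    y2 + 2y3 >= 4
    y1, y2, y3 >= 0

Solving the primal: x* = (5, 0).
  primal value c^T x* = 25.
Solving the dual: y* = (0, 0, 5).
  dual value b^T y* = 25.
Strong duality: c^T x* = b^T y*. Confirmed.

25


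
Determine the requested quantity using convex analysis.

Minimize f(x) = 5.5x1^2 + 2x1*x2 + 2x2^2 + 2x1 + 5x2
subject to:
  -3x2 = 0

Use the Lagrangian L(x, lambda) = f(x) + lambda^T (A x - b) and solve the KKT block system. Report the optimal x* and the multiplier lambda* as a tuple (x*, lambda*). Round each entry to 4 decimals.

Form the Lagrangian:
  L(x, lambda) = (1/2) x^T Q x + c^T x + lambda^T (A x - b)
Stationarity (grad_x L = 0): Q x + c + A^T lambda = 0.
Primal feasibility: A x = b.

This gives the KKT block system:
  [ Q   A^T ] [ x     ]   [-c ]
  [ A    0  ] [ lambda ] = [ b ]

Solving the linear system:
  x*      = (-0.1818, 0)
  lambda* = (1.5455)
  f(x*)   = -0.1818

x* = (-0.1818, 0), lambda* = (1.5455)


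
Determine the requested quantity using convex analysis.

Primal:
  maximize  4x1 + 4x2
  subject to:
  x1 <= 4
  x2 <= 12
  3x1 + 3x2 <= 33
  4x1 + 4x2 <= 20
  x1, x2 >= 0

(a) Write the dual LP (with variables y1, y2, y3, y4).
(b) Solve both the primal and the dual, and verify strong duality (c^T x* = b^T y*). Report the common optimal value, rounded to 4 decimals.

The standard primal-dual pair for 'max c^T x s.t. A x <= b, x >= 0' is:
  Dual:  min b^T y  s.t.  A^T y >= c,  y >= 0.

So the dual LP is:
  minimize  4y1 + 12y2 + 33y3 + 20y4
  subject to:
    y1 + 3y3 + 4y4 >= 4
    y2 + 3y3 + 4y4 >= 4
    y1, y2, y3, y4 >= 0

Solving the primal: x* = (0, 5).
  primal value c^T x* = 20.
Solving the dual: y* = (0, 0, 0, 1).
  dual value b^T y* = 20.
Strong duality: c^T x* = b^T y*. Confirmed.

20


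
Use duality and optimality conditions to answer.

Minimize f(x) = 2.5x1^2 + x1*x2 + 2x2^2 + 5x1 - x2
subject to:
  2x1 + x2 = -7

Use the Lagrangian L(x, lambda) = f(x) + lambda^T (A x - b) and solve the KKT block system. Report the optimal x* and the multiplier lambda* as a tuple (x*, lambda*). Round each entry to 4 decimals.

Form the Lagrangian:
  L(x, lambda) = (1/2) x^T Q x + c^T x + lambda^T (A x - b)
Stationarity (grad_x L = 0): Q x + c + A^T lambda = 0.
Primal feasibility: A x = b.

This gives the KKT block system:
  [ Q   A^T ] [ x     ]   [-c ]
  [ A    0  ] [ lambda ] = [ b ]

Solving the linear system:
  x*      = (-3.2941, -0.4118)
  lambda* = (5.9412)
  f(x*)   = 12.7647

x* = (-3.2941, -0.4118), lambda* = (5.9412)


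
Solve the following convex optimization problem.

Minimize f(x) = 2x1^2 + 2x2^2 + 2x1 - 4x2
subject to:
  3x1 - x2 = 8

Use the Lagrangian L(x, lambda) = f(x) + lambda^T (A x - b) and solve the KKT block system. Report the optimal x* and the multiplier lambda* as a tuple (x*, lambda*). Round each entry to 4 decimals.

Form the Lagrangian:
  L(x, lambda) = (1/2) x^T Q x + c^T x + lambda^T (A x - b)
Stationarity (grad_x L = 0): Q x + c + A^T lambda = 0.
Primal feasibility: A x = b.

This gives the KKT block system:
  [ Q   A^T ] [ x     ]   [-c ]
  [ A    0  ] [ lambda ] = [ b ]

Solving the linear system:
  x*      = (2.65, -0.05)
  lambda* = (-4.2)
  f(x*)   = 19.55

x* = (2.65, -0.05), lambda* = (-4.2)


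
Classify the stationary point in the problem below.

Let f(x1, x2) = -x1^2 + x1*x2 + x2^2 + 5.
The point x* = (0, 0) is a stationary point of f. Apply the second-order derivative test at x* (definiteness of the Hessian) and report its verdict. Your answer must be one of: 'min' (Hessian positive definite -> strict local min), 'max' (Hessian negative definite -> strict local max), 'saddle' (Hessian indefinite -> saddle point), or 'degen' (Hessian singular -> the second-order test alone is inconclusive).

Compute the Hessian H = grad^2 f:
  H = [[-2, 1], [1, 2]]
Verify stationarity: grad f(x*) = H x* + g = (0, 0).
Eigenvalues of H: -2.2361, 2.2361.
Eigenvalues have mixed signs, so H is indefinite -> x* is a saddle point.

saddle


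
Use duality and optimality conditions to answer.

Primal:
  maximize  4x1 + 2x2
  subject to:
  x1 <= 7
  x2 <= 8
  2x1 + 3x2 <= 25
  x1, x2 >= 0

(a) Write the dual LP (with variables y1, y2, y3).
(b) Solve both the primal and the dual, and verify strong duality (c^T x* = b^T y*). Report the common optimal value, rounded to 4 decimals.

The standard primal-dual pair for 'max c^T x s.t. A x <= b, x >= 0' is:
  Dual:  min b^T y  s.t.  A^T y >= c,  y >= 0.

So the dual LP is:
  minimize  7y1 + 8y2 + 25y3
  subject to:
    y1 + 2y3 >= 4
    y2 + 3y3 >= 2
    y1, y2, y3 >= 0

Solving the primal: x* = (7, 3.6667).
  primal value c^T x* = 35.3333.
Solving the dual: y* = (2.6667, 0, 0.6667).
  dual value b^T y* = 35.3333.
Strong duality: c^T x* = b^T y*. Confirmed.

35.3333


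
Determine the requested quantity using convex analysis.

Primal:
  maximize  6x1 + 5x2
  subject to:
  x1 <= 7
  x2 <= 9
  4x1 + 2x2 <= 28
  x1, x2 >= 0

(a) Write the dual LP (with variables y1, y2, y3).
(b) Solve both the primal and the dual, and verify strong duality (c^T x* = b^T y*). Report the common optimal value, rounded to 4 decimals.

The standard primal-dual pair for 'max c^T x s.t. A x <= b, x >= 0' is:
  Dual:  min b^T y  s.t.  A^T y >= c,  y >= 0.

So the dual LP is:
  minimize  7y1 + 9y2 + 28y3
  subject to:
    y1 + 4y3 >= 6
    y2 + 2y3 >= 5
    y1, y2, y3 >= 0

Solving the primal: x* = (2.5, 9).
  primal value c^T x* = 60.
Solving the dual: y* = (0, 2, 1.5).
  dual value b^T y* = 60.
Strong duality: c^T x* = b^T y*. Confirmed.

60


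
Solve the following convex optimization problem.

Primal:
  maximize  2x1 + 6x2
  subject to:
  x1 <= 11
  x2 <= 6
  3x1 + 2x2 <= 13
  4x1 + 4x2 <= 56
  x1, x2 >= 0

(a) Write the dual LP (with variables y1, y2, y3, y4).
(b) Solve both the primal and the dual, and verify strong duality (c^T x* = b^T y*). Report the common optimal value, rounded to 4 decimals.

The standard primal-dual pair for 'max c^T x s.t. A x <= b, x >= 0' is:
  Dual:  min b^T y  s.t.  A^T y >= c,  y >= 0.

So the dual LP is:
  minimize  11y1 + 6y2 + 13y3 + 56y4
  subject to:
    y1 + 3y3 + 4y4 >= 2
    y2 + 2y3 + 4y4 >= 6
    y1, y2, y3, y4 >= 0

Solving the primal: x* = (0.3333, 6).
  primal value c^T x* = 36.6667.
Solving the dual: y* = (0, 4.6667, 0.6667, 0).
  dual value b^T y* = 36.6667.
Strong duality: c^T x* = b^T y*. Confirmed.

36.6667


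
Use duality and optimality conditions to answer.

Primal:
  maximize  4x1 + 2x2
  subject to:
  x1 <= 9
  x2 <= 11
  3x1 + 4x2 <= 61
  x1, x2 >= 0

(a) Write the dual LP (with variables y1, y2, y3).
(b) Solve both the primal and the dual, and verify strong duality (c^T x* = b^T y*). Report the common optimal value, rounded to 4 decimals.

The standard primal-dual pair for 'max c^T x s.t. A x <= b, x >= 0' is:
  Dual:  min b^T y  s.t.  A^T y >= c,  y >= 0.

So the dual LP is:
  minimize  9y1 + 11y2 + 61y3
  subject to:
    y1 + 3y3 >= 4
    y2 + 4y3 >= 2
    y1, y2, y3 >= 0

Solving the primal: x* = (9, 8.5).
  primal value c^T x* = 53.
Solving the dual: y* = (2.5, 0, 0.5).
  dual value b^T y* = 53.
Strong duality: c^T x* = b^T y*. Confirmed.

53


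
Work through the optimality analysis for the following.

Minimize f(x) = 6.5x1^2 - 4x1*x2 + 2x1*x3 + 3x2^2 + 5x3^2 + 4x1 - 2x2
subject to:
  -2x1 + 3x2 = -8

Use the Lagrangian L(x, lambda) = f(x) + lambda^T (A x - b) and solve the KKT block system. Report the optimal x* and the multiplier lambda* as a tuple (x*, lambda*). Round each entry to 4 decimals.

Form the Lagrangian:
  L(x, lambda) = (1/2) x^T Q x + c^T x + lambda^T (A x - b)
Stationarity (grad_x L = 0): Q x + c + A^T lambda = 0.
Primal feasibility: A x = b.

This gives the KKT block system:
  [ Q   A^T ] [ x     ]   [-c ]
  [ A    0  ] [ lambda ] = [ b ]

Solving the linear system:
  x*      = (-0.2685, -2.8456, 0.0537)
  lambda* = (6)
  f(x*)   = 26.3087

x* = (-0.2685, -2.8456, 0.0537), lambda* = (6)


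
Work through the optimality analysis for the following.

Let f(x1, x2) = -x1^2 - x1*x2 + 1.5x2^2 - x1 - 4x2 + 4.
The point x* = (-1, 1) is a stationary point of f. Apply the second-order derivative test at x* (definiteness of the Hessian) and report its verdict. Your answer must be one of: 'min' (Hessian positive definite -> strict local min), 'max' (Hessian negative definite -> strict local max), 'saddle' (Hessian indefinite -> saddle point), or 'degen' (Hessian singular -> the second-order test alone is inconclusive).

Compute the Hessian H = grad^2 f:
  H = [[-2, -1], [-1, 3]]
Verify stationarity: grad f(x*) = H x* + g = (0, 0).
Eigenvalues of H: -2.1926, 3.1926.
Eigenvalues have mixed signs, so H is indefinite -> x* is a saddle point.

saddle


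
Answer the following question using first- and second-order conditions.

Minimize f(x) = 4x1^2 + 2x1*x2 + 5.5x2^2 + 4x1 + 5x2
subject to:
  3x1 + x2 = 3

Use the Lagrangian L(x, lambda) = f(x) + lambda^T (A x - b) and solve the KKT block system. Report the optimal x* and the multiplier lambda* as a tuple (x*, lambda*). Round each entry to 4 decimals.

Form the Lagrangian:
  L(x, lambda) = (1/2) x^T Q x + c^T x + lambda^T (A x - b)
Stationarity (grad_x L = 0): Q x + c + A^T lambda = 0.
Primal feasibility: A x = b.

This gives the KKT block system:
  [ Q   A^T ] [ x     ]   [-c ]
  [ A    0  ] [ lambda ] = [ b ]

Solving the linear system:
  x*      = (1.0947, -0.2842)
  lambda* = (-4.0632)
  f(x*)   = 7.5737

x* = (1.0947, -0.2842), lambda* = (-4.0632)


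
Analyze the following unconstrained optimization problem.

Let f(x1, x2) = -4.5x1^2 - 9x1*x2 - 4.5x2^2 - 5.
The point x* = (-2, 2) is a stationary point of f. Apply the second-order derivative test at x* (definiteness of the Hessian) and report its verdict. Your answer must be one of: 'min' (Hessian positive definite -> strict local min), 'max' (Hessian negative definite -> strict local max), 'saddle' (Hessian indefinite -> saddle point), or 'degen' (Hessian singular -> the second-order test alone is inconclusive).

Compute the Hessian H = grad^2 f:
  H = [[-9, -9], [-9, -9]]
Verify stationarity: grad f(x*) = H x* + g = (0, 0).
Eigenvalues of H: -18, 0.
H has a zero eigenvalue (singular; negative semidefinite but not definite), so H is neither positive definite, negative definite, nor indefinite. The second-order test alone is inconclusive -> degen.
(Indeed, f is constant along the null direction of H through x*, so x* is not a strict local extremum.)

degen


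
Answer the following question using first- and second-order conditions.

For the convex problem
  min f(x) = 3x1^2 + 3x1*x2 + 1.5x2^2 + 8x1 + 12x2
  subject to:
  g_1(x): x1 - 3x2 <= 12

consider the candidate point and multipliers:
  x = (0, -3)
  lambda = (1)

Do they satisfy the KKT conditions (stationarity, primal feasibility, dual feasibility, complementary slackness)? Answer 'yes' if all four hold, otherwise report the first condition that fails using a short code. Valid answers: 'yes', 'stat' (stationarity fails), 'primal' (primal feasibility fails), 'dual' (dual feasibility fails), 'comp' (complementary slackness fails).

Gradient of f: grad f(x) = Q x + c = (-1, 3)
Constraint values g_i(x) = a_i^T x - b_i:
  g_1((0, -3)) = -3
Stationarity residual: grad f(x) + sum_i lambda_i a_i = (0, 0)
  -> stationarity OK
Primal feasibility (all g_i <= 0): OK
Dual feasibility (all lambda_i >= 0): OK
Complementary slackness (lambda_i * g_i(x) = 0 for all i): FAILS

Verdict: the first failing condition is complementary_slackness -> comp.

comp
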